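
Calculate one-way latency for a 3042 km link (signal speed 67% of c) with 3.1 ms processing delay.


Speed = 0.67 * 3e5 km/s = 201000 km/s
Propagation delay = 3042 / 201000 = 0.0151 s = 15.1343 ms
Processing delay = 3.1 ms
Total one-way latency = 18.2343 ms


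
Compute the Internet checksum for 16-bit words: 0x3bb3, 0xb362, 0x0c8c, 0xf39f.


Sum all words (with carry folding):
+ 0x3bb3 = 0x3bb3
+ 0xb362 = 0xef15
+ 0x0c8c = 0xfba1
+ 0xf39f = 0xef41
One's complement: ~0xef41
Checksum = 0x10be


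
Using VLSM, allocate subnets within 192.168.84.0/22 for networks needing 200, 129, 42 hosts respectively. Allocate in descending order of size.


200 hosts -> /24 (254 usable): 192.168.84.0/24
129 hosts -> /24 (254 usable): 192.168.85.0/24
42 hosts -> /26 (62 usable): 192.168.86.0/26
Allocation: 192.168.84.0/24 (200 hosts, 254 usable); 192.168.85.0/24 (129 hosts, 254 usable); 192.168.86.0/26 (42 hosts, 62 usable)


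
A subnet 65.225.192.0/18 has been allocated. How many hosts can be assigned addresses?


Host bits = 32 - 18 = 14
Total addresses = 2^14 = 16384
Usable = total - 2 (network and broadcast)
Usable hosts: 16382


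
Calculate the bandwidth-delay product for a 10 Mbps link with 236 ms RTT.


BDP = bandwidth * RTT
= 10 Mbps * 236 ms
= 10 * 1e6 * 236 / 1000 bits
= 2360000 bits
= 295000 bytes
= 288.0859 KB
BDP = 2360000 bits (295000 bytes)


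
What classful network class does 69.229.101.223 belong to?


First octet: 69
Binary: 01000101
0xxxxxxx -> Class A (1-126)
Class A, default mask 255.0.0.0 (/8)


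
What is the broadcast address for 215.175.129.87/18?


Network: 215.175.128.0/18
Host bits = 14
Set all host bits to 1:
Broadcast: 215.175.191.255


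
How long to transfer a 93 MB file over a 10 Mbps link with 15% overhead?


Effective throughput = 10 * (1 - 15/100) = 8.5 Mbps
File size in Mb = 93 * 8 = 744 Mb
Time = 744 / 8.5
Time = 87.5294 seconds


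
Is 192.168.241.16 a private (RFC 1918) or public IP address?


RFC 1918 private ranges:
  10.0.0.0/8 (10.0.0.0 - 10.255.255.255)
  172.16.0.0/12 (172.16.0.0 - 172.31.255.255)
  192.168.0.0/16 (192.168.0.0 - 192.168.255.255)
Private (in 192.168.0.0/16)


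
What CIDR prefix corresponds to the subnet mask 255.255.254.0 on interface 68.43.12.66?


Binary: 11111111.11111111.11111110.00000000
Count leading 1s
Prefix: /23


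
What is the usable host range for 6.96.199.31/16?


Network: 6.96.0.0
Broadcast: 6.96.255.255
First usable = network + 1
Last usable = broadcast - 1
Range: 6.96.0.1 to 6.96.255.254


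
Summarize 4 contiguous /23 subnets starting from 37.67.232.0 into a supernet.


Original prefix: /23
Number of subnets: 4 = 2^2
New prefix = 23 - 2 = 21
Supernet: 37.67.232.0/21


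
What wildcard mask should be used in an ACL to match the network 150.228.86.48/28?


Subnet mask: 255.255.255.240
Wildcard = 255.255.255.255 - subnet mask
255 - 255 = 0
255 - 255 = 0
255 - 255 = 0
255 - 240 = 15
Wildcard: 0.0.0.15


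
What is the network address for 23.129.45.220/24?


IP:   00010111.10000001.00101101.11011100
Mask: 11111111.11111111.11111111.00000000
AND operation:
Net:  00010111.10000001.00101101.00000000
Network: 23.129.45.0/24


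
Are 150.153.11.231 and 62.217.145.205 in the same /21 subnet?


Mask: 255.255.248.0
150.153.11.231 AND mask = 150.153.8.0
62.217.145.205 AND mask = 62.217.144.0
No, different subnets (150.153.8.0 vs 62.217.144.0)


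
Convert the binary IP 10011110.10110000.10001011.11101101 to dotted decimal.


10011110 = 158
10110000 = 176
10001011 = 139
11101101 = 237
IP: 158.176.139.237


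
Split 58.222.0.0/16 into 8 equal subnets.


New prefix = 16 + 3 = 19
Each subnet has 8192 addresses
  58.222.0.0/19
  58.222.32.0/19
  58.222.64.0/19
  58.222.96.0/19
  58.222.128.0/19
  58.222.160.0/19
  58.222.192.0/19
  58.222.224.0/19
Subnets: 58.222.0.0/19, 58.222.32.0/19, 58.222.64.0/19, 58.222.96.0/19, 58.222.128.0/19, 58.222.160.0/19, 58.222.192.0/19, 58.222.224.0/19


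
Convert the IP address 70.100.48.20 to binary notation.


70 = 01000110
100 = 01100100
48 = 00110000
20 = 00010100
Binary: 01000110.01100100.00110000.00010100


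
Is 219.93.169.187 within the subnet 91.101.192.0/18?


Subnet network: 91.101.192.0
Test IP AND mask: 219.93.128.0
No, 219.93.169.187 is not in 91.101.192.0/18


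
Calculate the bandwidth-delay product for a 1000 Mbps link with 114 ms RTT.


BDP = bandwidth * RTT
= 1000 Mbps * 114 ms
= 1000 * 1e6 * 114 / 1000 bits
= 114000000 bits
= 14250000 bytes
= 13916.0156 KB
BDP = 114000000 bits (14250000 bytes)


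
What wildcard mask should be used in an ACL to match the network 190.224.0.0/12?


Subnet mask: 255.240.0.0
Wildcard = 255.255.255.255 - subnet mask
255 - 255 = 0
255 - 240 = 15
255 - 0 = 255
255 - 0 = 255
Wildcard: 0.15.255.255


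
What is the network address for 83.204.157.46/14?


IP:   01010011.11001100.10011101.00101110
Mask: 11111111.11111100.00000000.00000000
AND operation:
Net:  01010011.11001100.00000000.00000000
Network: 83.204.0.0/14


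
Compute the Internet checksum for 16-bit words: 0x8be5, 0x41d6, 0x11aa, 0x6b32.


Sum all words (with carry folding):
+ 0x8be5 = 0x8be5
+ 0x41d6 = 0xcdbb
+ 0x11aa = 0xdf65
+ 0x6b32 = 0x4a98
One's complement: ~0x4a98
Checksum = 0xb567


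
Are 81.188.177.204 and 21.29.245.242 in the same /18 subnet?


Mask: 255.255.192.0
81.188.177.204 AND mask = 81.188.128.0
21.29.245.242 AND mask = 21.29.192.0
No, different subnets (81.188.128.0 vs 21.29.192.0)


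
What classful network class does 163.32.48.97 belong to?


First octet: 163
Binary: 10100011
10xxxxxx -> Class B (128-191)
Class B, default mask 255.255.0.0 (/16)


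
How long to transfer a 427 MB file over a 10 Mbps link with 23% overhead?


Effective throughput = 10 * (1 - 23/100) = 7.7 Mbps
File size in Mb = 427 * 8 = 3416 Mb
Time = 3416 / 7.7
Time = 443.6364 seconds


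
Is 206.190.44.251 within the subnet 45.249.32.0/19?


Subnet network: 45.249.32.0
Test IP AND mask: 206.190.32.0
No, 206.190.44.251 is not in 45.249.32.0/19


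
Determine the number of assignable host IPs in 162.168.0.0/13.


Host bits = 32 - 13 = 19
Total addresses = 2^19 = 524288
Usable = total - 2 (network and broadcast)
Usable hosts: 524286


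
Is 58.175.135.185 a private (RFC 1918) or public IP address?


RFC 1918 private ranges:
  10.0.0.0/8 (10.0.0.0 - 10.255.255.255)
  172.16.0.0/12 (172.16.0.0 - 172.31.255.255)
  192.168.0.0/16 (192.168.0.0 - 192.168.255.255)
Public (not in any RFC 1918 range)


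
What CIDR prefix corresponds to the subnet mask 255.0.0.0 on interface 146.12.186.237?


Binary: 11111111.00000000.00000000.00000000
Count leading 1s
Prefix: /8


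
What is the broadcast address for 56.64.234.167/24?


Network: 56.64.234.0/24
Host bits = 8
Set all host bits to 1:
Broadcast: 56.64.234.255


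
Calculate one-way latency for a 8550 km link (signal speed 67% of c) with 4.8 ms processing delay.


Speed = 0.67 * 3e5 km/s = 201000 km/s
Propagation delay = 8550 / 201000 = 0.0425 s = 42.5373 ms
Processing delay = 4.8 ms
Total one-way latency = 47.3373 ms


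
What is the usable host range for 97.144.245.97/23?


Network: 97.144.244.0
Broadcast: 97.144.245.255
First usable = network + 1
Last usable = broadcast - 1
Range: 97.144.244.1 to 97.144.245.254


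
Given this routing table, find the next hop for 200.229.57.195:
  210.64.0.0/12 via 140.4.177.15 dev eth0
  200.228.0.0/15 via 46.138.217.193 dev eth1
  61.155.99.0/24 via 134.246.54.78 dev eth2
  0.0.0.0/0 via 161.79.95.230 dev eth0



Longest prefix match for 200.229.57.195:
  /12 210.64.0.0: no
  /15 200.228.0.0: MATCH
  /24 61.155.99.0: no
  /0 0.0.0.0: MATCH
Selected: next-hop 46.138.217.193 via eth1 (matched /15)


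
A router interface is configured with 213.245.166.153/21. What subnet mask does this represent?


/21 means 21 network bits, 11 host bits
Binary: 11111111111111111111100000000000
Mask: 255.255.248.0


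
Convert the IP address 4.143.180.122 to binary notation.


4 = 00000100
143 = 10001111
180 = 10110100
122 = 01111010
Binary: 00000100.10001111.10110100.01111010


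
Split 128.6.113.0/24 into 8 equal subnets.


New prefix = 24 + 3 = 27
Each subnet has 32 addresses
  128.6.113.0/27
  128.6.113.32/27
  128.6.113.64/27
  128.6.113.96/27
  128.6.113.128/27
  128.6.113.160/27
  128.6.113.192/27
  128.6.113.224/27
Subnets: 128.6.113.0/27, 128.6.113.32/27, 128.6.113.64/27, 128.6.113.96/27, 128.6.113.128/27, 128.6.113.160/27, 128.6.113.192/27, 128.6.113.224/27


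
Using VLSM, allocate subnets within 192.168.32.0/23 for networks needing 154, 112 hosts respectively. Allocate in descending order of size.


154 hosts -> /24 (254 usable): 192.168.32.0/24
112 hosts -> /25 (126 usable): 192.168.33.0/25
Allocation: 192.168.32.0/24 (154 hosts, 254 usable); 192.168.33.0/25 (112 hosts, 126 usable)


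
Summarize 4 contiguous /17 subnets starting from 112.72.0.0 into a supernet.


Original prefix: /17
Number of subnets: 4 = 2^2
New prefix = 17 - 2 = 15
Supernet: 112.72.0.0/15


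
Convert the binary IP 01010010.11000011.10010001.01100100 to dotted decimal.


01010010 = 82
11000011 = 195
10010001 = 145
01100100 = 100
IP: 82.195.145.100


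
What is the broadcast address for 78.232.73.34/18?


Network: 78.232.64.0/18
Host bits = 14
Set all host bits to 1:
Broadcast: 78.232.127.255


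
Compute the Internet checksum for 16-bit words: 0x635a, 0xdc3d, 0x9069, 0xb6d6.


Sum all words (with carry folding):
+ 0x635a = 0x635a
+ 0xdc3d = 0x3f98
+ 0x9069 = 0xd001
+ 0xb6d6 = 0x86d8
One's complement: ~0x86d8
Checksum = 0x7927


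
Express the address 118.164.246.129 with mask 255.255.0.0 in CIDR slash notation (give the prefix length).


Binary: 11111111.11111111.00000000.00000000
Count leading 1s
Prefix: /16


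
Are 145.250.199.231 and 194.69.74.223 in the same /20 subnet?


Mask: 255.255.240.0
145.250.199.231 AND mask = 145.250.192.0
194.69.74.223 AND mask = 194.69.64.0
No, different subnets (145.250.192.0 vs 194.69.64.0)


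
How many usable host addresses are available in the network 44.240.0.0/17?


Host bits = 32 - 17 = 15
Total addresses = 2^15 = 32768
Usable = total - 2 (network and broadcast)
Usable hosts: 32766


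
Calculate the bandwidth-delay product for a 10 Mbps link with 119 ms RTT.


BDP = bandwidth * RTT
= 10 Mbps * 119 ms
= 10 * 1e6 * 119 / 1000 bits
= 1190000 bits
= 148750 bytes
= 145.2637 KB
BDP = 1190000 bits (148750 bytes)


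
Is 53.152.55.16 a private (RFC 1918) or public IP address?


RFC 1918 private ranges:
  10.0.0.0/8 (10.0.0.0 - 10.255.255.255)
  172.16.0.0/12 (172.16.0.0 - 172.31.255.255)
  192.168.0.0/16 (192.168.0.0 - 192.168.255.255)
Public (not in any RFC 1918 range)


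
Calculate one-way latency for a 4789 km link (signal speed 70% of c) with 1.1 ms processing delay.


Speed = 0.7 * 3e5 km/s = 210000 km/s
Propagation delay = 4789 / 210000 = 0.0228 s = 22.8048 ms
Processing delay = 1.1 ms
Total one-way latency = 23.9048 ms


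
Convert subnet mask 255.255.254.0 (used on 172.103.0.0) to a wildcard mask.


Subnet mask: 255.255.254.0
Wildcard = 255.255.255.255 - subnet mask
255 - 255 = 0
255 - 255 = 0
255 - 254 = 1
255 - 0 = 255
Wildcard: 0.0.1.255


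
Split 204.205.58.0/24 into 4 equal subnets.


New prefix = 24 + 2 = 26
Each subnet has 64 addresses
  204.205.58.0/26
  204.205.58.64/26
  204.205.58.128/26
  204.205.58.192/26
Subnets: 204.205.58.0/26, 204.205.58.64/26, 204.205.58.128/26, 204.205.58.192/26


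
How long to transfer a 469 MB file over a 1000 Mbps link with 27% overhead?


Effective throughput = 1000 * (1 - 27/100) = 730 Mbps
File size in Mb = 469 * 8 = 3752 Mb
Time = 3752 / 730
Time = 5.1397 seconds


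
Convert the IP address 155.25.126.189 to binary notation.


155 = 10011011
25 = 00011001
126 = 01111110
189 = 10111101
Binary: 10011011.00011001.01111110.10111101


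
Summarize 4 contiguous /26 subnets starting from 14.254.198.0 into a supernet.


Original prefix: /26
Number of subnets: 4 = 2^2
New prefix = 26 - 2 = 24
Supernet: 14.254.198.0/24


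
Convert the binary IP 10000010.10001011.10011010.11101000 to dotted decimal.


10000010 = 130
10001011 = 139
10011010 = 154
11101000 = 232
IP: 130.139.154.232


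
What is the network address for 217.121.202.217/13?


IP:   11011001.01111001.11001010.11011001
Mask: 11111111.11111000.00000000.00000000
AND operation:
Net:  11011001.01111000.00000000.00000000
Network: 217.120.0.0/13


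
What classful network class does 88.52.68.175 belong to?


First octet: 88
Binary: 01011000
0xxxxxxx -> Class A (1-126)
Class A, default mask 255.0.0.0 (/8)


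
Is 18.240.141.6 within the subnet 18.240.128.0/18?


Subnet network: 18.240.128.0
Test IP AND mask: 18.240.128.0
Yes, 18.240.141.6 is in 18.240.128.0/18


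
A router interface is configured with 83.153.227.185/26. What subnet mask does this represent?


/26 means 26 network bits, 6 host bits
Binary: 11111111111111111111111111000000
Mask: 255.255.255.192


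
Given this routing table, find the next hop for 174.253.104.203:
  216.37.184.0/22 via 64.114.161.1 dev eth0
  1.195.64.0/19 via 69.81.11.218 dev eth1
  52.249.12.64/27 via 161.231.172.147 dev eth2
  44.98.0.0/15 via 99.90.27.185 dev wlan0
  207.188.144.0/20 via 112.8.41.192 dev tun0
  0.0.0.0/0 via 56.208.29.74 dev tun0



Longest prefix match for 174.253.104.203:
  /22 216.37.184.0: no
  /19 1.195.64.0: no
  /27 52.249.12.64: no
  /15 44.98.0.0: no
  /20 207.188.144.0: no
  /0 0.0.0.0: MATCH
Selected: next-hop 56.208.29.74 via tun0 (matched /0)


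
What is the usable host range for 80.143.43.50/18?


Network: 80.143.0.0
Broadcast: 80.143.63.255
First usable = network + 1
Last usable = broadcast - 1
Range: 80.143.0.1 to 80.143.63.254


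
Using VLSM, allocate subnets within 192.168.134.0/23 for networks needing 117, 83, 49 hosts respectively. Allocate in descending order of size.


117 hosts -> /25 (126 usable): 192.168.134.0/25
83 hosts -> /25 (126 usable): 192.168.134.128/25
49 hosts -> /26 (62 usable): 192.168.135.0/26
Allocation: 192.168.134.0/25 (117 hosts, 126 usable); 192.168.134.128/25 (83 hosts, 126 usable); 192.168.135.0/26 (49 hosts, 62 usable)


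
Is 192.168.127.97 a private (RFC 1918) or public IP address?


RFC 1918 private ranges:
  10.0.0.0/8 (10.0.0.0 - 10.255.255.255)
  172.16.0.0/12 (172.16.0.0 - 172.31.255.255)
  192.168.0.0/16 (192.168.0.0 - 192.168.255.255)
Private (in 192.168.0.0/16)


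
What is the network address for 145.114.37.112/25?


IP:   10010001.01110010.00100101.01110000
Mask: 11111111.11111111.11111111.10000000
AND operation:
Net:  10010001.01110010.00100101.00000000
Network: 145.114.37.0/25


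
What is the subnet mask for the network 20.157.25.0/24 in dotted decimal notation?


/24 means 24 network bits, 8 host bits
Binary: 11111111111111111111111100000000
Mask: 255.255.255.0


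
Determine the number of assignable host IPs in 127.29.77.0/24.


Host bits = 32 - 24 = 8
Total addresses = 2^8 = 256
Usable = total - 2 (network and broadcast)
Usable hosts: 254


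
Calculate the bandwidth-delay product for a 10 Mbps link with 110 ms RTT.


BDP = bandwidth * RTT
= 10 Mbps * 110 ms
= 10 * 1e6 * 110 / 1000 bits
= 1100000 bits
= 137500 bytes
= 134.2773 KB
BDP = 1100000 bits (137500 bytes)


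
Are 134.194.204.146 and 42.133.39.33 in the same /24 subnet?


Mask: 255.255.255.0
134.194.204.146 AND mask = 134.194.204.0
42.133.39.33 AND mask = 42.133.39.0
No, different subnets (134.194.204.0 vs 42.133.39.0)


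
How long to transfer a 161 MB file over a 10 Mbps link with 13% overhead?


Effective throughput = 10 * (1 - 13/100) = 8.7 Mbps
File size in Mb = 161 * 8 = 1288 Mb
Time = 1288 / 8.7
Time = 148.046 seconds


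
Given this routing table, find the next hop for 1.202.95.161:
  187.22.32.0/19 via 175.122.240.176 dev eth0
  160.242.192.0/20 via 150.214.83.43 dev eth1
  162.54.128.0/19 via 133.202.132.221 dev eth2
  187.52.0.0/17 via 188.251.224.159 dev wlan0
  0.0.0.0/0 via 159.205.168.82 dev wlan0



Longest prefix match for 1.202.95.161:
  /19 187.22.32.0: no
  /20 160.242.192.0: no
  /19 162.54.128.0: no
  /17 187.52.0.0: no
  /0 0.0.0.0: MATCH
Selected: next-hop 159.205.168.82 via wlan0 (matched /0)


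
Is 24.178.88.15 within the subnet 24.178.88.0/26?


Subnet network: 24.178.88.0
Test IP AND mask: 24.178.88.0
Yes, 24.178.88.15 is in 24.178.88.0/26


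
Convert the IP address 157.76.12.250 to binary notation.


157 = 10011101
76 = 01001100
12 = 00001100
250 = 11111010
Binary: 10011101.01001100.00001100.11111010


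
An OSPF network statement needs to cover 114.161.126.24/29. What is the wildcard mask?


Subnet mask: 255.255.255.248
Wildcard = 255.255.255.255 - subnet mask
255 - 255 = 0
255 - 255 = 0
255 - 255 = 0
255 - 248 = 7
Wildcard: 0.0.0.7


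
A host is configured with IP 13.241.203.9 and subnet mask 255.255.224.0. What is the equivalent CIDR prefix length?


Binary: 11111111.11111111.11100000.00000000
Count leading 1s
Prefix: /19


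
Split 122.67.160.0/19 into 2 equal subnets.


New prefix = 19 + 1 = 20
Each subnet has 4096 addresses
  122.67.160.0/20
  122.67.176.0/20
Subnets: 122.67.160.0/20, 122.67.176.0/20


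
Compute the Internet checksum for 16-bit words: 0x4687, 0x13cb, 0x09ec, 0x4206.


Sum all words (with carry folding):
+ 0x4687 = 0x4687
+ 0x13cb = 0x5a52
+ 0x09ec = 0x643e
+ 0x4206 = 0xa644
One's complement: ~0xa644
Checksum = 0x59bb


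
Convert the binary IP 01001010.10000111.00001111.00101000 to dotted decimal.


01001010 = 74
10000111 = 135
00001111 = 15
00101000 = 40
IP: 74.135.15.40


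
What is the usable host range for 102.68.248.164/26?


Network: 102.68.248.128
Broadcast: 102.68.248.191
First usable = network + 1
Last usable = broadcast - 1
Range: 102.68.248.129 to 102.68.248.190


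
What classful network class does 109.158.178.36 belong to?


First octet: 109
Binary: 01101101
0xxxxxxx -> Class A (1-126)
Class A, default mask 255.0.0.0 (/8)


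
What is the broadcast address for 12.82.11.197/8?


Network: 12.0.0.0/8
Host bits = 24
Set all host bits to 1:
Broadcast: 12.255.255.255


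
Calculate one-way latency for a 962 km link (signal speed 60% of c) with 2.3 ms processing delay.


Speed = 0.6 * 3e5 km/s = 180000 km/s
Propagation delay = 962 / 180000 = 0.0053 s = 5.3444 ms
Processing delay = 2.3 ms
Total one-way latency = 7.6444 ms


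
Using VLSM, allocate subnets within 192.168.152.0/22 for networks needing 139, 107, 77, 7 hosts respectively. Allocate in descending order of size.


139 hosts -> /24 (254 usable): 192.168.152.0/24
107 hosts -> /25 (126 usable): 192.168.153.0/25
77 hosts -> /25 (126 usable): 192.168.153.128/25
7 hosts -> /28 (14 usable): 192.168.154.0/28
Allocation: 192.168.152.0/24 (139 hosts, 254 usable); 192.168.153.0/25 (107 hosts, 126 usable); 192.168.153.128/25 (77 hosts, 126 usable); 192.168.154.0/28 (7 hosts, 14 usable)


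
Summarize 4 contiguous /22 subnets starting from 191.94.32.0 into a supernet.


Original prefix: /22
Number of subnets: 4 = 2^2
New prefix = 22 - 2 = 20
Supernet: 191.94.32.0/20


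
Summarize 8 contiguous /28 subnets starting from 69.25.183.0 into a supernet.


Original prefix: /28
Number of subnets: 8 = 2^3
New prefix = 28 - 3 = 25
Supernet: 69.25.183.0/25


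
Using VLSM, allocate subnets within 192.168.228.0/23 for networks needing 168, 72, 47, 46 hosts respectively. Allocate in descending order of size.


168 hosts -> /24 (254 usable): 192.168.228.0/24
72 hosts -> /25 (126 usable): 192.168.229.0/25
47 hosts -> /26 (62 usable): 192.168.229.128/26
46 hosts -> /26 (62 usable): 192.168.229.192/26
Allocation: 192.168.228.0/24 (168 hosts, 254 usable); 192.168.229.0/25 (72 hosts, 126 usable); 192.168.229.128/26 (47 hosts, 62 usable); 192.168.229.192/26 (46 hosts, 62 usable)


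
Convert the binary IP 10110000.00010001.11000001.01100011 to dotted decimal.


10110000 = 176
00010001 = 17
11000001 = 193
01100011 = 99
IP: 176.17.193.99


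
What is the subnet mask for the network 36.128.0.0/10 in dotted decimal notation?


/10 means 10 network bits, 22 host bits
Binary: 11111111110000000000000000000000
Mask: 255.192.0.0


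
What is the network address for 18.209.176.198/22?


IP:   00010010.11010001.10110000.11000110
Mask: 11111111.11111111.11111100.00000000
AND operation:
Net:  00010010.11010001.10110000.00000000
Network: 18.209.176.0/22


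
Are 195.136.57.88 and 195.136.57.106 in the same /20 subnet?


Mask: 255.255.240.0
195.136.57.88 AND mask = 195.136.48.0
195.136.57.106 AND mask = 195.136.48.0
Yes, same subnet (195.136.48.0)


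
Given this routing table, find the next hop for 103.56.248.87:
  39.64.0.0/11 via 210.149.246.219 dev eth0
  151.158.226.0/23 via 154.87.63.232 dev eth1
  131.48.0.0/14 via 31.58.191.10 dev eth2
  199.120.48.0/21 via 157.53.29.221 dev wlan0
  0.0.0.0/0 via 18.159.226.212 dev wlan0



Longest prefix match for 103.56.248.87:
  /11 39.64.0.0: no
  /23 151.158.226.0: no
  /14 131.48.0.0: no
  /21 199.120.48.0: no
  /0 0.0.0.0: MATCH
Selected: next-hop 18.159.226.212 via wlan0 (matched /0)


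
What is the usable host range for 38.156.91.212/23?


Network: 38.156.90.0
Broadcast: 38.156.91.255
First usable = network + 1
Last usable = broadcast - 1
Range: 38.156.90.1 to 38.156.91.254


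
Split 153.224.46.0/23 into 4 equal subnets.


New prefix = 23 + 2 = 25
Each subnet has 128 addresses
  153.224.46.0/25
  153.224.46.128/25
  153.224.47.0/25
  153.224.47.128/25
Subnets: 153.224.46.0/25, 153.224.46.128/25, 153.224.47.0/25, 153.224.47.128/25


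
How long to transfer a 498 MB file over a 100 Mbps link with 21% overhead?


Effective throughput = 100 * (1 - 21/100) = 79 Mbps
File size in Mb = 498 * 8 = 3984 Mb
Time = 3984 / 79
Time = 50.4304 seconds


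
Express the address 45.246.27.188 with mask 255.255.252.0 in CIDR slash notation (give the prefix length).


Binary: 11111111.11111111.11111100.00000000
Count leading 1s
Prefix: /22


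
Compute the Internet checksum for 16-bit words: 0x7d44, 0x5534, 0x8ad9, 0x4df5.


Sum all words (with carry folding):
+ 0x7d44 = 0x7d44
+ 0x5534 = 0xd278
+ 0x8ad9 = 0x5d52
+ 0x4df5 = 0xab47
One's complement: ~0xab47
Checksum = 0x54b8


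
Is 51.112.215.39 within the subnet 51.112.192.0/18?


Subnet network: 51.112.192.0
Test IP AND mask: 51.112.192.0
Yes, 51.112.215.39 is in 51.112.192.0/18


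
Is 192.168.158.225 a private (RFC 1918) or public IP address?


RFC 1918 private ranges:
  10.0.0.0/8 (10.0.0.0 - 10.255.255.255)
  172.16.0.0/12 (172.16.0.0 - 172.31.255.255)
  192.168.0.0/16 (192.168.0.0 - 192.168.255.255)
Private (in 192.168.0.0/16)


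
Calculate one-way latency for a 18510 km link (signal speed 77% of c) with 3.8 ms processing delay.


Speed = 0.77 * 3e5 km/s = 231000 km/s
Propagation delay = 18510 / 231000 = 0.0801 s = 80.1299 ms
Processing delay = 3.8 ms
Total one-way latency = 83.9299 ms


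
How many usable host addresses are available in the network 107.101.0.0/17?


Host bits = 32 - 17 = 15
Total addresses = 2^15 = 32768
Usable = total - 2 (network and broadcast)
Usable hosts: 32766


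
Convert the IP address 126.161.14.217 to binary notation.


126 = 01111110
161 = 10100001
14 = 00001110
217 = 11011001
Binary: 01111110.10100001.00001110.11011001


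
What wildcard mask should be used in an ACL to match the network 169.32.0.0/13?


Subnet mask: 255.248.0.0
Wildcard = 255.255.255.255 - subnet mask
255 - 255 = 0
255 - 248 = 7
255 - 0 = 255
255 - 0 = 255
Wildcard: 0.7.255.255


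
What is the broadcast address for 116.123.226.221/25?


Network: 116.123.226.128/25
Host bits = 7
Set all host bits to 1:
Broadcast: 116.123.226.255


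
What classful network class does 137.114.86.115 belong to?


First octet: 137
Binary: 10001001
10xxxxxx -> Class B (128-191)
Class B, default mask 255.255.0.0 (/16)


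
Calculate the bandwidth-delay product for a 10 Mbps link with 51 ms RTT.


BDP = bandwidth * RTT
= 10 Mbps * 51 ms
= 10 * 1e6 * 51 / 1000 bits
= 510000 bits
= 63750 bytes
= 62.2559 KB
BDP = 510000 bits (63750 bytes)


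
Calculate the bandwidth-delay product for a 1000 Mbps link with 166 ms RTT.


BDP = bandwidth * RTT
= 1000 Mbps * 166 ms
= 1000 * 1e6 * 166 / 1000 bits
= 166000000 bits
= 20750000 bytes
= 20263.6719 KB
BDP = 166000000 bits (20750000 bytes)


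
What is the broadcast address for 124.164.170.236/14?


Network: 124.164.0.0/14
Host bits = 18
Set all host bits to 1:
Broadcast: 124.167.255.255


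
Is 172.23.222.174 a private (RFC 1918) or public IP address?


RFC 1918 private ranges:
  10.0.0.0/8 (10.0.0.0 - 10.255.255.255)
  172.16.0.0/12 (172.16.0.0 - 172.31.255.255)
  192.168.0.0/16 (192.168.0.0 - 192.168.255.255)
Private (in 172.16.0.0/12)


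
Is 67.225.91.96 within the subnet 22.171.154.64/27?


Subnet network: 22.171.154.64
Test IP AND mask: 67.225.91.96
No, 67.225.91.96 is not in 22.171.154.64/27


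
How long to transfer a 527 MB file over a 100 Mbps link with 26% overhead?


Effective throughput = 100 * (1 - 26/100) = 74 Mbps
File size in Mb = 527 * 8 = 4216 Mb
Time = 4216 / 74
Time = 56.973 seconds


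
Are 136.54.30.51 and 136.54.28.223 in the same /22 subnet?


Mask: 255.255.252.0
136.54.30.51 AND mask = 136.54.28.0
136.54.28.223 AND mask = 136.54.28.0
Yes, same subnet (136.54.28.0)


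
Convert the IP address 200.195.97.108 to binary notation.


200 = 11001000
195 = 11000011
97 = 01100001
108 = 01101100
Binary: 11001000.11000011.01100001.01101100


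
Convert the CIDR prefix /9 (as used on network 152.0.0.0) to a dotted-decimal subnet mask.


/9 means 9 network bits, 23 host bits
Binary: 11111111100000000000000000000000
Mask: 255.128.0.0


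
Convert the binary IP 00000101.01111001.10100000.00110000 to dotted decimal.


00000101 = 5
01111001 = 121
10100000 = 160
00110000 = 48
IP: 5.121.160.48


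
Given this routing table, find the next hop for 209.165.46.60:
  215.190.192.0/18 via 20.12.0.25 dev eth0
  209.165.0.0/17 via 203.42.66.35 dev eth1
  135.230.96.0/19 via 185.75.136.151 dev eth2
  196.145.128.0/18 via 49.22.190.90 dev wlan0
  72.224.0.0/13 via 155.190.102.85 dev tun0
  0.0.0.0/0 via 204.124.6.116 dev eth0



Longest prefix match for 209.165.46.60:
  /18 215.190.192.0: no
  /17 209.165.0.0: MATCH
  /19 135.230.96.0: no
  /18 196.145.128.0: no
  /13 72.224.0.0: no
  /0 0.0.0.0: MATCH
Selected: next-hop 203.42.66.35 via eth1 (matched /17)


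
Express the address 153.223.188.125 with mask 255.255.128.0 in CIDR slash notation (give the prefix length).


Binary: 11111111.11111111.10000000.00000000
Count leading 1s
Prefix: /17


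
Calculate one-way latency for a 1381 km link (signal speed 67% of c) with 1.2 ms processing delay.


Speed = 0.67 * 3e5 km/s = 201000 km/s
Propagation delay = 1381 / 201000 = 0.0069 s = 6.8706 ms
Processing delay = 1.2 ms
Total one-way latency = 8.0706 ms


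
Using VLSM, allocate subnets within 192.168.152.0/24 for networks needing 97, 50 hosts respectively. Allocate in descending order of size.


97 hosts -> /25 (126 usable): 192.168.152.0/25
50 hosts -> /26 (62 usable): 192.168.152.128/26
Allocation: 192.168.152.0/25 (97 hosts, 126 usable); 192.168.152.128/26 (50 hosts, 62 usable)


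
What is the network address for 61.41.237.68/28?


IP:   00111101.00101001.11101101.01000100
Mask: 11111111.11111111.11111111.11110000
AND operation:
Net:  00111101.00101001.11101101.01000000
Network: 61.41.237.64/28


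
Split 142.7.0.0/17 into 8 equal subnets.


New prefix = 17 + 3 = 20
Each subnet has 4096 addresses
  142.7.0.0/20
  142.7.16.0/20
  142.7.32.0/20
  142.7.48.0/20
  142.7.64.0/20
  142.7.80.0/20
  142.7.96.0/20
  142.7.112.0/20
Subnets: 142.7.0.0/20, 142.7.16.0/20, 142.7.32.0/20, 142.7.48.0/20, 142.7.64.0/20, 142.7.80.0/20, 142.7.96.0/20, 142.7.112.0/20


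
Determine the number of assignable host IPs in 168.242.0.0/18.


Host bits = 32 - 18 = 14
Total addresses = 2^14 = 16384
Usable = total - 2 (network and broadcast)
Usable hosts: 16382


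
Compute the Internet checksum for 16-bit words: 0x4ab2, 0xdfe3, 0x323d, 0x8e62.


Sum all words (with carry folding):
+ 0x4ab2 = 0x4ab2
+ 0xdfe3 = 0x2a96
+ 0x323d = 0x5cd3
+ 0x8e62 = 0xeb35
One's complement: ~0xeb35
Checksum = 0x14ca


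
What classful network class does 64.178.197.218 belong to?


First octet: 64
Binary: 01000000
0xxxxxxx -> Class A (1-126)
Class A, default mask 255.0.0.0 (/8)


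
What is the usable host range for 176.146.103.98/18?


Network: 176.146.64.0
Broadcast: 176.146.127.255
First usable = network + 1
Last usable = broadcast - 1
Range: 176.146.64.1 to 176.146.127.254


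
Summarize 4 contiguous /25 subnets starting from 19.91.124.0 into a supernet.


Original prefix: /25
Number of subnets: 4 = 2^2
New prefix = 25 - 2 = 23
Supernet: 19.91.124.0/23


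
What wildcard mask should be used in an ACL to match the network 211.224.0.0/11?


Subnet mask: 255.224.0.0
Wildcard = 255.255.255.255 - subnet mask
255 - 255 = 0
255 - 224 = 31
255 - 0 = 255
255 - 0 = 255
Wildcard: 0.31.255.255


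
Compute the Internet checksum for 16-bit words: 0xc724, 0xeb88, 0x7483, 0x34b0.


Sum all words (with carry folding):
+ 0xc724 = 0xc724
+ 0xeb88 = 0xb2ad
+ 0x7483 = 0x2731
+ 0x34b0 = 0x5be1
One's complement: ~0x5be1
Checksum = 0xa41e


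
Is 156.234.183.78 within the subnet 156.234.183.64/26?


Subnet network: 156.234.183.64
Test IP AND mask: 156.234.183.64
Yes, 156.234.183.78 is in 156.234.183.64/26


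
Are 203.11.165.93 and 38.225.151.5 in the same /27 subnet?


Mask: 255.255.255.224
203.11.165.93 AND mask = 203.11.165.64
38.225.151.5 AND mask = 38.225.151.0
No, different subnets (203.11.165.64 vs 38.225.151.0)


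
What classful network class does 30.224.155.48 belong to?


First octet: 30
Binary: 00011110
0xxxxxxx -> Class A (1-126)
Class A, default mask 255.0.0.0 (/8)


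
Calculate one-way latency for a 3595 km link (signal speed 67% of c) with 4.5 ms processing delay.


Speed = 0.67 * 3e5 km/s = 201000 km/s
Propagation delay = 3595 / 201000 = 0.0179 s = 17.8856 ms
Processing delay = 4.5 ms
Total one-way latency = 22.3856 ms


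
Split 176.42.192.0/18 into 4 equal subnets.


New prefix = 18 + 2 = 20
Each subnet has 4096 addresses
  176.42.192.0/20
  176.42.208.0/20
  176.42.224.0/20
  176.42.240.0/20
Subnets: 176.42.192.0/20, 176.42.208.0/20, 176.42.224.0/20, 176.42.240.0/20


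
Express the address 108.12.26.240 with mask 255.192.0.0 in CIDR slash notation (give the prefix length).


Binary: 11111111.11000000.00000000.00000000
Count leading 1s
Prefix: /10


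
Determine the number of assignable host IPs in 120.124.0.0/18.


Host bits = 32 - 18 = 14
Total addresses = 2^14 = 16384
Usable = total - 2 (network and broadcast)
Usable hosts: 16382


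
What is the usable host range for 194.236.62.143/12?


Network: 194.224.0.0
Broadcast: 194.239.255.255
First usable = network + 1
Last usable = broadcast - 1
Range: 194.224.0.1 to 194.239.255.254


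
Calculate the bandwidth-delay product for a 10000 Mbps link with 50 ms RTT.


BDP = bandwidth * RTT
= 10000 Mbps * 50 ms
= 10000 * 1e6 * 50 / 1000 bits
= 500000000 bits
= 62500000 bytes
= 61035.1562 KB
BDP = 500000000 bits (62500000 bytes)


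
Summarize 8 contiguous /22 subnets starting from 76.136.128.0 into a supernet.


Original prefix: /22
Number of subnets: 8 = 2^3
New prefix = 22 - 3 = 19
Supernet: 76.136.128.0/19


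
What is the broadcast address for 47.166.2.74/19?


Network: 47.166.0.0/19
Host bits = 13
Set all host bits to 1:
Broadcast: 47.166.31.255


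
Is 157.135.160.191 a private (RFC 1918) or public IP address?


RFC 1918 private ranges:
  10.0.0.0/8 (10.0.0.0 - 10.255.255.255)
  172.16.0.0/12 (172.16.0.0 - 172.31.255.255)
  192.168.0.0/16 (192.168.0.0 - 192.168.255.255)
Public (not in any RFC 1918 range)


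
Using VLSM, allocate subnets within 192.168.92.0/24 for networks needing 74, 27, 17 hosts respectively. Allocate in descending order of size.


74 hosts -> /25 (126 usable): 192.168.92.0/25
27 hosts -> /27 (30 usable): 192.168.92.128/27
17 hosts -> /27 (30 usable): 192.168.92.160/27
Allocation: 192.168.92.0/25 (74 hosts, 126 usable); 192.168.92.128/27 (27 hosts, 30 usable); 192.168.92.160/27 (17 hosts, 30 usable)


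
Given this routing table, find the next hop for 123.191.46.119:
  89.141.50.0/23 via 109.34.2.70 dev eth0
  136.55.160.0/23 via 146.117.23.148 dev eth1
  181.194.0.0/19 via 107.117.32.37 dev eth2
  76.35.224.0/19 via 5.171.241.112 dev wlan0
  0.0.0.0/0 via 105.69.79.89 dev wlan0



Longest prefix match for 123.191.46.119:
  /23 89.141.50.0: no
  /23 136.55.160.0: no
  /19 181.194.0.0: no
  /19 76.35.224.0: no
  /0 0.0.0.0: MATCH
Selected: next-hop 105.69.79.89 via wlan0 (matched /0)


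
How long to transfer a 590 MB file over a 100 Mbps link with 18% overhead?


Effective throughput = 100 * (1 - 18/100) = 82 Mbps
File size in Mb = 590 * 8 = 4720 Mb
Time = 4720 / 82
Time = 57.561 seconds


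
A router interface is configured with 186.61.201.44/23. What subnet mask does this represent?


/23 means 23 network bits, 9 host bits
Binary: 11111111111111111111111000000000
Mask: 255.255.254.0


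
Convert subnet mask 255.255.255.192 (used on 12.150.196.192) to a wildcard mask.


Subnet mask: 255.255.255.192
Wildcard = 255.255.255.255 - subnet mask
255 - 255 = 0
255 - 255 = 0
255 - 255 = 0
255 - 192 = 63
Wildcard: 0.0.0.63


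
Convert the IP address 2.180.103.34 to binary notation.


2 = 00000010
180 = 10110100
103 = 01100111
34 = 00100010
Binary: 00000010.10110100.01100111.00100010


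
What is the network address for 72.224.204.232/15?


IP:   01001000.11100000.11001100.11101000
Mask: 11111111.11111110.00000000.00000000
AND operation:
Net:  01001000.11100000.00000000.00000000
Network: 72.224.0.0/15


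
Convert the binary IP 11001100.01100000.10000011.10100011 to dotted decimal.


11001100 = 204
01100000 = 96
10000011 = 131
10100011 = 163
IP: 204.96.131.163


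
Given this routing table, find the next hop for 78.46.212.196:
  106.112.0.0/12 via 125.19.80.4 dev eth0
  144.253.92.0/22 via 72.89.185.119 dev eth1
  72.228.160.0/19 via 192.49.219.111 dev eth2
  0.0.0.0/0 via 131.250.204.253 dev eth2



Longest prefix match for 78.46.212.196:
  /12 106.112.0.0: no
  /22 144.253.92.0: no
  /19 72.228.160.0: no
  /0 0.0.0.0: MATCH
Selected: next-hop 131.250.204.253 via eth2 (matched /0)


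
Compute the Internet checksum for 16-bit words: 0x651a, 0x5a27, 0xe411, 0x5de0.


Sum all words (with carry folding):
+ 0x651a = 0x651a
+ 0x5a27 = 0xbf41
+ 0xe411 = 0xa353
+ 0x5de0 = 0x0134
One's complement: ~0x0134
Checksum = 0xfecb


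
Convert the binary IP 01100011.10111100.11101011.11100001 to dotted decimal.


01100011 = 99
10111100 = 188
11101011 = 235
11100001 = 225
IP: 99.188.235.225


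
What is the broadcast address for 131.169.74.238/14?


Network: 131.168.0.0/14
Host bits = 18
Set all host bits to 1:
Broadcast: 131.171.255.255


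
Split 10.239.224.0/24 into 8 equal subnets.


New prefix = 24 + 3 = 27
Each subnet has 32 addresses
  10.239.224.0/27
  10.239.224.32/27
  10.239.224.64/27
  10.239.224.96/27
  10.239.224.128/27
  10.239.224.160/27
  10.239.224.192/27
  10.239.224.224/27
Subnets: 10.239.224.0/27, 10.239.224.32/27, 10.239.224.64/27, 10.239.224.96/27, 10.239.224.128/27, 10.239.224.160/27, 10.239.224.192/27, 10.239.224.224/27


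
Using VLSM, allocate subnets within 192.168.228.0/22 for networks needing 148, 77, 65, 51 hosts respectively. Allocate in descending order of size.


148 hosts -> /24 (254 usable): 192.168.228.0/24
77 hosts -> /25 (126 usable): 192.168.229.0/25
65 hosts -> /25 (126 usable): 192.168.229.128/25
51 hosts -> /26 (62 usable): 192.168.230.0/26
Allocation: 192.168.228.0/24 (148 hosts, 254 usable); 192.168.229.0/25 (77 hosts, 126 usable); 192.168.229.128/25 (65 hosts, 126 usable); 192.168.230.0/26 (51 hosts, 62 usable)


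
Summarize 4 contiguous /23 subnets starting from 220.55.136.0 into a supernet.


Original prefix: /23
Number of subnets: 4 = 2^2
New prefix = 23 - 2 = 21
Supernet: 220.55.136.0/21


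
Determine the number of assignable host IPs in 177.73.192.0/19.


Host bits = 32 - 19 = 13
Total addresses = 2^13 = 8192
Usable = total - 2 (network and broadcast)
Usable hosts: 8190


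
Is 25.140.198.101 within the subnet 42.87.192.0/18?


Subnet network: 42.87.192.0
Test IP AND mask: 25.140.192.0
No, 25.140.198.101 is not in 42.87.192.0/18


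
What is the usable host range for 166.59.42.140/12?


Network: 166.48.0.0
Broadcast: 166.63.255.255
First usable = network + 1
Last usable = broadcast - 1
Range: 166.48.0.1 to 166.63.255.254


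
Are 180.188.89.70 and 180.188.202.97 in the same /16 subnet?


Mask: 255.255.0.0
180.188.89.70 AND mask = 180.188.0.0
180.188.202.97 AND mask = 180.188.0.0
Yes, same subnet (180.188.0.0)


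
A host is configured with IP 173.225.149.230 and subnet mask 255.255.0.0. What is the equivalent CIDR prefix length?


Binary: 11111111.11111111.00000000.00000000
Count leading 1s
Prefix: /16


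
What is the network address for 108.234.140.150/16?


IP:   01101100.11101010.10001100.10010110
Mask: 11111111.11111111.00000000.00000000
AND operation:
Net:  01101100.11101010.00000000.00000000
Network: 108.234.0.0/16


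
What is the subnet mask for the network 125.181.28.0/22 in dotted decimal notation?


/22 means 22 network bits, 10 host bits
Binary: 11111111111111111111110000000000
Mask: 255.255.252.0


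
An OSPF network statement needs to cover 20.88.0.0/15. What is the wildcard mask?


Subnet mask: 255.254.0.0
Wildcard = 255.255.255.255 - subnet mask
255 - 255 = 0
255 - 254 = 1
255 - 0 = 255
255 - 0 = 255
Wildcard: 0.1.255.255


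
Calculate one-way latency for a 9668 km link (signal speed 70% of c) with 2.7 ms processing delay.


Speed = 0.7 * 3e5 km/s = 210000 km/s
Propagation delay = 9668 / 210000 = 0.046 s = 46.0381 ms
Processing delay = 2.7 ms
Total one-way latency = 48.7381 ms


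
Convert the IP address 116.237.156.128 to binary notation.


116 = 01110100
237 = 11101101
156 = 10011100
128 = 10000000
Binary: 01110100.11101101.10011100.10000000


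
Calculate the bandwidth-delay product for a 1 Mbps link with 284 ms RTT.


BDP = bandwidth * RTT
= 1 Mbps * 284 ms
= 1 * 1e6 * 284 / 1000 bits
= 284000 bits
= 35500 bytes
= 34.668 KB
BDP = 284000 bits (35500 bytes)


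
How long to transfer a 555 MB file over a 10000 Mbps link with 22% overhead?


Effective throughput = 10000 * (1 - 22/100) = 7800 Mbps
File size in Mb = 555 * 8 = 4440 Mb
Time = 4440 / 7800
Time = 0.5692 seconds


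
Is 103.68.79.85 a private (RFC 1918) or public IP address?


RFC 1918 private ranges:
  10.0.0.0/8 (10.0.0.0 - 10.255.255.255)
  172.16.0.0/12 (172.16.0.0 - 172.31.255.255)
  192.168.0.0/16 (192.168.0.0 - 192.168.255.255)
Public (not in any RFC 1918 range)


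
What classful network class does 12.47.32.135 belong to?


First octet: 12
Binary: 00001100
0xxxxxxx -> Class A (1-126)
Class A, default mask 255.0.0.0 (/8)


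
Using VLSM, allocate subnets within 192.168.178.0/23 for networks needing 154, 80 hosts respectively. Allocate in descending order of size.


154 hosts -> /24 (254 usable): 192.168.178.0/24
80 hosts -> /25 (126 usable): 192.168.179.0/25
Allocation: 192.168.178.0/24 (154 hosts, 254 usable); 192.168.179.0/25 (80 hosts, 126 usable)


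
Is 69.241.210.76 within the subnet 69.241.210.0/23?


Subnet network: 69.241.210.0
Test IP AND mask: 69.241.210.0
Yes, 69.241.210.76 is in 69.241.210.0/23
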